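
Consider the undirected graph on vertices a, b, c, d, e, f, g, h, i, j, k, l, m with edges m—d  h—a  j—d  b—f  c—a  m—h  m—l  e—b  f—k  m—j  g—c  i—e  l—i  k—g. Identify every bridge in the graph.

none

The edges on the cycle m-j-d-m are not bridges since each lies on that cycle.
Every edge lies on some cycle, so there are no bridges.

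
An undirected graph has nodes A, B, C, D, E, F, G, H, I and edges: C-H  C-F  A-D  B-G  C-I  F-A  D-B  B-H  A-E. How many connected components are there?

1

Starting from A we can reach A, B, C, D, E, F, G, H, I. That is one component of size 9.
Total: 1 component.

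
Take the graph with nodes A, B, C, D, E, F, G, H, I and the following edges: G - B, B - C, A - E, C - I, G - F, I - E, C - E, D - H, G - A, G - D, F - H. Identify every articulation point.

Removing G increases the component count from 1 to 2, so G is a cut vertex.
By contrast removing E leaves 1 component; it is not a cut vertex. No other vertex is a cut vertex either.

G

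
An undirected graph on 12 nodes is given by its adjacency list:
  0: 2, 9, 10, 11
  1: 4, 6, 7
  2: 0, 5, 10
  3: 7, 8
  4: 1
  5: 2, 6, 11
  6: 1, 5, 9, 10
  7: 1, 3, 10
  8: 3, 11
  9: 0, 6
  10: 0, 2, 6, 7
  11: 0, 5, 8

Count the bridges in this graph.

1

The edges on the cycle 0-11-8-3-7-10-2-0 are not bridges since each lies on that cycle.
But removing 4-1 disconnects 4 from 1 — this is a bridge.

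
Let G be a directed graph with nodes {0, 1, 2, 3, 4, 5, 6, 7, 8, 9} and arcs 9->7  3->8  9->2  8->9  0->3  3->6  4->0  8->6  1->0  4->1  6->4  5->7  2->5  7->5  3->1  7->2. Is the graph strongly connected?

There is no directed path from 9 to 4, so the graph is not strongly connected.

No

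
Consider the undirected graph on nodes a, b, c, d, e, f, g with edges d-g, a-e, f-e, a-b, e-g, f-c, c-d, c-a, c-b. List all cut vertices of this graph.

Removing b, for instance, still leaves 1 component. No single vertex removal increases the component count — the graph has no articulation points.

none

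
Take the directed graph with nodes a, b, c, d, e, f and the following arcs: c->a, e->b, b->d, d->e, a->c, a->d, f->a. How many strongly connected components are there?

{b, d, e} are all mutually reachable — one SCC of size 3.
{a, c} are all mutually reachable — one SCC of size 2.
{f} is an SCC by itself.
That gives 3 strongly connected components.

3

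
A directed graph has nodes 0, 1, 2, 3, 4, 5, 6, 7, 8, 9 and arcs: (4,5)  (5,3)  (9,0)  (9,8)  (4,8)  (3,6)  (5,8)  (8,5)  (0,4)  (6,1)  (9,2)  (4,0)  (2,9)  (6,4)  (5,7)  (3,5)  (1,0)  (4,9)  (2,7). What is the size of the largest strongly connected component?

{0, 1, 2, 3, 4, 5, 6, 8, 9} are all mutually reachable — one SCC of size 9.
{7} is an SCC by itself.
The largest has 9 vertices.

9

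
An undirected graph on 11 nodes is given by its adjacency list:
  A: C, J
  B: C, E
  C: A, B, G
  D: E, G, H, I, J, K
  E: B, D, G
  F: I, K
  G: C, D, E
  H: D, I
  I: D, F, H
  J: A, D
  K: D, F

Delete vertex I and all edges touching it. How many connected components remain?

1

With I gone, the remaining components are: {A, B, C, D, E, F, G, H, J, K}.
That is 1 component.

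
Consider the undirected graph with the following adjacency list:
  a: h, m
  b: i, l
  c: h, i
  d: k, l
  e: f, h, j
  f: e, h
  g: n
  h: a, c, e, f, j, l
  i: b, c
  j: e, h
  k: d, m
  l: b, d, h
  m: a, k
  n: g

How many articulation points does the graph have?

Removing h increases the component count from 2 to 3, so h is a cut vertex.
By contrast removing m leaves 2 components; it is not a cut vertex. No other vertex is a cut vertex either.

1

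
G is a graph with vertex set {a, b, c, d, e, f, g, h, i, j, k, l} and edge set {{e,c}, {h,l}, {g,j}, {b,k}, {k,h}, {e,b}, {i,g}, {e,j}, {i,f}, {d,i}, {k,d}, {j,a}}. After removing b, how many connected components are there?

1

With b gone, the remaining components are: {a, c, d, e, f, g, h, i, j, k, l}.
That is 1 component.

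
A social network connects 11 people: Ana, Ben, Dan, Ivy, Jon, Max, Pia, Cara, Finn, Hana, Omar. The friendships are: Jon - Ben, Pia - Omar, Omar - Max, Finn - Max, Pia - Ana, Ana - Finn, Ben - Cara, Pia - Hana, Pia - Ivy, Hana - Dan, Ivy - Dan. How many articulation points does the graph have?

2

Removing Ben increases the component count from 2 to 3, so Ben is a cut vertex.
Removing Pia increases the component count from 2 to 3, so Pia is a cut vertex.
By contrast removing Dan leaves 2 components; it is not a cut vertex. No other vertex is a cut vertex either.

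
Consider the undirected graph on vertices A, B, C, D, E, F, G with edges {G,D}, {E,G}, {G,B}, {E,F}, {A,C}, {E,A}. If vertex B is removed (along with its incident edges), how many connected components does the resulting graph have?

1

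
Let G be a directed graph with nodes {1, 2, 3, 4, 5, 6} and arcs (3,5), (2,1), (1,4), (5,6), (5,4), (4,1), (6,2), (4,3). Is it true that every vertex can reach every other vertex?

Yes

From 5 we can reach every vertex (1, 2, 3, 4, 5, 6), and every vertex can reach 5 (1, 2, 3, 4, 5, 6). So the whole graph is one strongly connected component.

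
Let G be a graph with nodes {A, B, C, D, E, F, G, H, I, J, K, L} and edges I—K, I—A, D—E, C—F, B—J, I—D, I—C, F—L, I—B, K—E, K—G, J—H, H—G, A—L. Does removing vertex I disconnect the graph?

Yes

Deleting I raises the number of components from 1 to 2, so I is a cut vertex.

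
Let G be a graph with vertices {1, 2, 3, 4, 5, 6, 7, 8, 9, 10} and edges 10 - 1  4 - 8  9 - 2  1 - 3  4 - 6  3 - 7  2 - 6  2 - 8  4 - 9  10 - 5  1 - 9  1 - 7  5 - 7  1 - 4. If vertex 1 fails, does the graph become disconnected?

Deleting 1 raises the number of components from 1 to 2, so 1 is a cut vertex.

Yes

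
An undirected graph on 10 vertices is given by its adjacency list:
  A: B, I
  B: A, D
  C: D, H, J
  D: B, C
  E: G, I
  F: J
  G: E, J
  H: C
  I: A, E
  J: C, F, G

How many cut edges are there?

The edges on the cycle J-G-E-I-A-B-D-C-J are not bridges since each lies on that cycle.
But removing H-C disconnects H from C; removing J-F disconnects J from F — these are bridges.
That makes 2 bridges.

2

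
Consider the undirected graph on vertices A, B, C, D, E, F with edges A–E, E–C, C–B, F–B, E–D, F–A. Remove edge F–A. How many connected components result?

1

F and A are still connected via F-B-C-E-A, so the component count stays at 1.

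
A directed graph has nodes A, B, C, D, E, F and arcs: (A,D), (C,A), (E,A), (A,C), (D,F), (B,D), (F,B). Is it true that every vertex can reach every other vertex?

There is no directed path from D to E, so the graph is not strongly connected.

No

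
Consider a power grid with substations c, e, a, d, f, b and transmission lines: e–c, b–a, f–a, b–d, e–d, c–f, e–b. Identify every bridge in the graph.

none

The edges on the cycle e-c-f-a-b-e are not bridges since each lies on that cycle.
Every edge lies on some cycle, so there are no bridges.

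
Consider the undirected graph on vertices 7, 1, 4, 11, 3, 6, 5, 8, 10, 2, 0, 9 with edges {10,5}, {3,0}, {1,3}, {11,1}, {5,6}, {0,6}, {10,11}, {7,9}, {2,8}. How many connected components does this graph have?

4 is isolated — a component by itself.
Starting from 2 we can reach 2, 8. That is one component of size 2.
Starting from 7 we can reach 7, 9. That is one component of size 2.
Starting from 0 we can reach 0, 1, 3, 5, 6, 10, 11. That is one component of size 7.
Total: 4 components.

4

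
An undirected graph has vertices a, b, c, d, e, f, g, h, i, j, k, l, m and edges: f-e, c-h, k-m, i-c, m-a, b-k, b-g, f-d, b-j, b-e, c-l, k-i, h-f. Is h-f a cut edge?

No

After removing h-f, the path h-c-i-k-b-e-f still connects them, so the edge is not a bridge.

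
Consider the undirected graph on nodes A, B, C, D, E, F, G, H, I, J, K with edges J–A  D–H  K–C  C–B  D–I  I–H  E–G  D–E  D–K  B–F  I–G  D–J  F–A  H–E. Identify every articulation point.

D

Removing D increases the component count from 1 to 2, so D is a cut vertex.
By contrast removing K leaves 1 component; it is not a cut vertex. No other vertex is a cut vertex either.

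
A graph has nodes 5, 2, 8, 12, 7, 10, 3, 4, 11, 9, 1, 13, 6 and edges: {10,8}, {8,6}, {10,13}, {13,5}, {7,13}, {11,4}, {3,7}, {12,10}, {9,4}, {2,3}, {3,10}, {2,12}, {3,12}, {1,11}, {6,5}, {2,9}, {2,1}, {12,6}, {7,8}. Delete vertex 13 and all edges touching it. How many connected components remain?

1

With 13 gone, the remaining components are: {1, 2, 3, 4, 5, 6, 7, 8, 9, 10, 11, 12}.
That is 1 component.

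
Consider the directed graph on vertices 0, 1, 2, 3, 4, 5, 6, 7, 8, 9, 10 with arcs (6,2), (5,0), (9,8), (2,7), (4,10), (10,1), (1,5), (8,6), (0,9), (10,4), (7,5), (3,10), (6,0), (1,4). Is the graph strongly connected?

No

There is no directed path from 4 to 3, so the graph is not strongly connected.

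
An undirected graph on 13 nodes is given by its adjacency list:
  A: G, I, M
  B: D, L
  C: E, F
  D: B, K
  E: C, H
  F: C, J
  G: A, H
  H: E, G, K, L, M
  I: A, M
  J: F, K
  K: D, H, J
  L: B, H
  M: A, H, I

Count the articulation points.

1

Removing H increases the component count from 1 to 2, so H is a cut vertex.
By contrast removing G leaves 1 component; it is not a cut vertex. No other vertex is a cut vertex either.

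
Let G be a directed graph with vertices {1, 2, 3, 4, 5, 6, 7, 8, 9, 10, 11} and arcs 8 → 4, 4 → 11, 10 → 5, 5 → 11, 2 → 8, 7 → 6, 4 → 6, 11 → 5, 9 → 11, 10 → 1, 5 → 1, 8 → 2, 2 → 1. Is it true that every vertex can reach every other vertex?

No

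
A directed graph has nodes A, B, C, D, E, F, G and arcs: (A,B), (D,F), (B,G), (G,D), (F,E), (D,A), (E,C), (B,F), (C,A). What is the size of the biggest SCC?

7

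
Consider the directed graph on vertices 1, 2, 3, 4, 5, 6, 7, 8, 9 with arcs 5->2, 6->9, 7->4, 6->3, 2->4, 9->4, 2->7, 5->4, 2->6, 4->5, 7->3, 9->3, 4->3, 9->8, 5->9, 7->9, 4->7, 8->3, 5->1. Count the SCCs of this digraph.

{2, 4, 5, 6, 7, 9} are all mutually reachable — one SCC of size 6.
{1} is an SCC by itself.
{3} is an SCC by itself.
{8} is an SCC by itself.
That gives 4 strongly connected components.

4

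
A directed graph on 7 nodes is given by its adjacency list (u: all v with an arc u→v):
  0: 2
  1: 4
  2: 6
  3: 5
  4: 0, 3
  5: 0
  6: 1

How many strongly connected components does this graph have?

1

{0, 1, 2, 3, 4, 5, 6} are all mutually reachable — one SCC of size 7.
That gives 1 strongly connected component.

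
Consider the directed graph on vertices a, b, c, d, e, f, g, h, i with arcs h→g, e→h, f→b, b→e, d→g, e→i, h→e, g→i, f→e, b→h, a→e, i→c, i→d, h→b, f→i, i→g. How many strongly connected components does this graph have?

{b, e, h} are all mutually reachable — one SCC of size 3.
{d, g, i} are all mutually reachable — one SCC of size 3.
{c} is an SCC by itself.
{a} is an SCC by itself.
{f} is an SCC by itself.
That gives 5 strongly connected components.

5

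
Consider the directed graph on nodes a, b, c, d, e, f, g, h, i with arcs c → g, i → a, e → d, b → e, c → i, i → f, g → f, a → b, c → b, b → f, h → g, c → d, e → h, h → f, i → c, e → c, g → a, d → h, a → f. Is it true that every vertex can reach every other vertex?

There is no directed path from f to a, so the graph is not strongly connected.

No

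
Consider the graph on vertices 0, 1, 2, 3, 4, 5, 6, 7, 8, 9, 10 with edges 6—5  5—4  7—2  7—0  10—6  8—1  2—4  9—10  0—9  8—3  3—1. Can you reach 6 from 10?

From 10 we can reach 0, 2, 4, 5, 6, 7, 9, 10, which includes 6.

Yes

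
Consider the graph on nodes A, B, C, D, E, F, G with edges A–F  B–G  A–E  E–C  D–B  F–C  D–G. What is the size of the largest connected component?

4

Starting from B we can reach B, D, G. That is one component of size 3.
Starting from A we can reach A, C, E, F. That is one component of size 4.
The largest has 4 vertices.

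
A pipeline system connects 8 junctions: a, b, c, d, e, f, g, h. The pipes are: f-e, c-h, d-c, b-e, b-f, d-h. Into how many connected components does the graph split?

a is isolated — a component by itself.
g is isolated — a component by itself.
Starting from c we can reach c, d, h. That is one component of size 3.
Starting from b we can reach b, e, f. That is one component of size 3.
Total: 4 components.

4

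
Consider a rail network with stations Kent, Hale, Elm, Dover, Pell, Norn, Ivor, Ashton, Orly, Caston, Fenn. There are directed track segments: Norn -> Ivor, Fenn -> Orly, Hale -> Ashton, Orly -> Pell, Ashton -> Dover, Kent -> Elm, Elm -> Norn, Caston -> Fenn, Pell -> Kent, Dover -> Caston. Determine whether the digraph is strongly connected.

There is no directed path from Ivor to Hale, so the graph is not strongly connected.

No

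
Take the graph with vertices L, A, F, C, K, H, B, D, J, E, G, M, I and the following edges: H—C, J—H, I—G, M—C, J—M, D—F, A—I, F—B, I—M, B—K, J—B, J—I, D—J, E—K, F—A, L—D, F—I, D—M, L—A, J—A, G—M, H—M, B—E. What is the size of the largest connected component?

13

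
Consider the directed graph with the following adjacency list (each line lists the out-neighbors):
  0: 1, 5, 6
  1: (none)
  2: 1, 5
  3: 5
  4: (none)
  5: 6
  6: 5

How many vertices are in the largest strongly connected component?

2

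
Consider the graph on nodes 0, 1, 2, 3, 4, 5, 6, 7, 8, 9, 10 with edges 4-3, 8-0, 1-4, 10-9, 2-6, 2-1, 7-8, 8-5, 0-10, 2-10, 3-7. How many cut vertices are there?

Removing 2 increases the component count from 1 to 2, so 2 is a cut vertex.
Removing 8 increases the component count from 1 to 2, so 8 is a cut vertex.
Removing 10 increases the component count from 1 to 2, so 10 is a cut vertex.
By contrast removing 5 leaves 1 component; it is not a cut vertex. No other vertex is a cut vertex either.

3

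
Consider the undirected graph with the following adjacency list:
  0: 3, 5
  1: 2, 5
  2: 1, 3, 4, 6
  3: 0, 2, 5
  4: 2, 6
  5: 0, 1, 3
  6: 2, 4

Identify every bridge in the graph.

none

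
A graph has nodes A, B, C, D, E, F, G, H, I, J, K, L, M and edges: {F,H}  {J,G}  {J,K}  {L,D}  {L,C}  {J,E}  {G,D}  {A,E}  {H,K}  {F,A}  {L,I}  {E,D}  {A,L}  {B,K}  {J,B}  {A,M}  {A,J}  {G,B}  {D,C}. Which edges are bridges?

A-M, I-L

The edges on the cycle A-J-E-D-L-A are not bridges since each lies on that cycle.
But removing M-A disconnects M from A; removing L-I disconnects L from I — these are bridges.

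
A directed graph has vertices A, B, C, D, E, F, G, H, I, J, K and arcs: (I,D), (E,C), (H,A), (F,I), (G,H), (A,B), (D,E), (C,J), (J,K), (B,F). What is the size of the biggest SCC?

1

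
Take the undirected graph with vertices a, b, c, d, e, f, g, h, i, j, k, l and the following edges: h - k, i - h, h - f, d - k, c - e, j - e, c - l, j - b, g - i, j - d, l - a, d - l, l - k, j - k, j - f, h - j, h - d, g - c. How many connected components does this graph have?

1

Starting from a we can reach a, b, c, d, e, f, g, h, i, j, k, l. That is one component of size 12.
Total: 1 component.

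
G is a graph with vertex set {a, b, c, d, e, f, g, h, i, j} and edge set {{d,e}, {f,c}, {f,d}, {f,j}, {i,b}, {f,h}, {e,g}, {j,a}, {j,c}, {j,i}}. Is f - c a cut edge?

No

After removing f - c, the path f-j-c still connects them, so the edge is not a bridge.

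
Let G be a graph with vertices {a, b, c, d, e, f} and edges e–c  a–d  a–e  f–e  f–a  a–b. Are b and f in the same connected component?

Yes

From b we can reach a, b, c, d, e, f, which includes f.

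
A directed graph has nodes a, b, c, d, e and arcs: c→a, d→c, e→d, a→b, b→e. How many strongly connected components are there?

1

{a, b, c, d, e} are all mutually reachable — one SCC of size 5.
That gives 1 strongly connected component.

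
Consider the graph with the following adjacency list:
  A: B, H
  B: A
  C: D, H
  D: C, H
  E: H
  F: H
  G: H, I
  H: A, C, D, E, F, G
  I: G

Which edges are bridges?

The edges on the cycle H-C-D-H are not bridges since each lies on that cycle.
But removing A-B disconnects A from B; removing H-F disconnects H from F; removing H-A disconnects H from A; removing H-E disconnects H from E — these are bridges.
In total 6 edges are bridges.

A-B, A-H, E-H, F-H, G-H, G-I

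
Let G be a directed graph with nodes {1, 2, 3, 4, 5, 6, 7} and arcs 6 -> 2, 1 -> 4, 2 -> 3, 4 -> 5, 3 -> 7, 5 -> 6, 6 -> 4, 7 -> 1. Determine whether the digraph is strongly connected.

From 4 we can reach every vertex (1, 2, 3, 4, 5, 6, 7), and every vertex can reach 4 (1, 2, 3, 4, 5, 6, 7). So the whole graph is one strongly connected component.

Yes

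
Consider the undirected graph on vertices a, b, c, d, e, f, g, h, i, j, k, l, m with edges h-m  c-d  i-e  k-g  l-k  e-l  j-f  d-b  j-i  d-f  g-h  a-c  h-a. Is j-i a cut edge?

After removing j-i, the path j-f-d-c-a-h-g-k-l-e-i still connects them, so the edge is not a bridge.

No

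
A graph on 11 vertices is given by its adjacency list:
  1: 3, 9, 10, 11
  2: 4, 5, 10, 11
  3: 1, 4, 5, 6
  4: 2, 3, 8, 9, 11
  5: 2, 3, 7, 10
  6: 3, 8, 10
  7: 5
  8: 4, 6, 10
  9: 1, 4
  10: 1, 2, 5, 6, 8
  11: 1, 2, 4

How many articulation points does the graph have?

1

Removing 5 increases the component count from 1 to 2, so 5 is a cut vertex.
By contrast removing 10 leaves 1 component; it is not a cut vertex. No other vertex is a cut vertex either.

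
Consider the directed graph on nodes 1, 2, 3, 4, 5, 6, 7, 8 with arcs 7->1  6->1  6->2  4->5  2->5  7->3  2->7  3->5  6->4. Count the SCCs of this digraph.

{8} is an SCC by itself.
{1} is an SCC by itself.
{5} is an SCC by itself.
{6} is an SCC by itself.
{4} is an SCC by itself.
(and 3 more singleton SCCs)
That gives 8 strongly connected components.

8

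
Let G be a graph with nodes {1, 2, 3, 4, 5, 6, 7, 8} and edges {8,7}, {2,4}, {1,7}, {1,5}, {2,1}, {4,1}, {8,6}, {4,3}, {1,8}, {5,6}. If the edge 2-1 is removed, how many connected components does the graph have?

2 and 1 are still connected via 2-4-1, so the component count stays at 1.

1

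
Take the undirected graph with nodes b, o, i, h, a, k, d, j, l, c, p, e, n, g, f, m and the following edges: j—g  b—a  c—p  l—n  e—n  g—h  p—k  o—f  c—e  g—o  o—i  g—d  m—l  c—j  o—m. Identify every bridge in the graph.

a-b, c-p, d-g, f-o, g-h, i-o, k-p

The edges on the cycle c-j-g-o-m-l-n-e-c are not bridges since each lies on that cycle.
But removing g—d disconnects g from d; removing p—k disconnects p from k; removing o—f disconnects o from f; removing o—i disconnects o from i — these are bridges.
In total 7 edges are bridges.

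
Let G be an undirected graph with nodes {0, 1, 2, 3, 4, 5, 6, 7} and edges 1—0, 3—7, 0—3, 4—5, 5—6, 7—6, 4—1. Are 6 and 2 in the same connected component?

No

The component containing 6 is {0, 1, 3, 4, 5, 6, 7}, and 2 is not in it.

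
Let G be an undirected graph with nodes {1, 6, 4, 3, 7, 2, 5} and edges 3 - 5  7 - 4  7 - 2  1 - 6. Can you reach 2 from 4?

Yes

From 4 we can reach 2, 4, 7, which includes 2.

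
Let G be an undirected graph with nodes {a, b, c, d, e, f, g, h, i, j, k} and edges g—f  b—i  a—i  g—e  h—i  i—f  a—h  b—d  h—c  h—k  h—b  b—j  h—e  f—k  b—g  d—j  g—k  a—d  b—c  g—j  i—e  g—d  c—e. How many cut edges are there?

The edges on the cycle h-b-g-f-k-h are not bridges since each lies on that cycle.
Every edge lies on some cycle, so there are no bridges.

0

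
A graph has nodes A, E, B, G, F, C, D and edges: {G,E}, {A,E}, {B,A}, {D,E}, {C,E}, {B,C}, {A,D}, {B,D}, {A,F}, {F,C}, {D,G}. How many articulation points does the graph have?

0

Removing E, for instance, still leaves 1 component. No single vertex removal increases the component count — the graph has no articulation points.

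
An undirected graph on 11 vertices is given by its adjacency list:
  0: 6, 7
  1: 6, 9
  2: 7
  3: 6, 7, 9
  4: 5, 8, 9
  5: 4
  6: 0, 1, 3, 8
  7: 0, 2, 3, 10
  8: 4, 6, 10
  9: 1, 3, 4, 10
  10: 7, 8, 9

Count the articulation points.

2

Removing 4 increases the component count from 1 to 2, so 4 is a cut vertex.
Removing 7 increases the component count from 1 to 2, so 7 is a cut vertex.
By contrast removing 1 leaves 1 component; it is not a cut vertex. No other vertex is a cut vertex either.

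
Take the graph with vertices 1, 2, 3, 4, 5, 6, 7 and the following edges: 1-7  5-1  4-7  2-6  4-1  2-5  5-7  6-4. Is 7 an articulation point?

No

Deleting 7 leaves 2 components (was 2), so 7 is not a cut vertex.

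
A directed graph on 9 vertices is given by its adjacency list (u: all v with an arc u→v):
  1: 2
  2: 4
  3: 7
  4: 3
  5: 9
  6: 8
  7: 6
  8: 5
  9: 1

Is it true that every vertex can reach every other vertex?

From 4 we can reach every vertex (1, 2, 3, 4, 5, 6, 7, 8, 9), and every vertex can reach 4 (1, 2, 3, 4, 5, 6, 7, 8, 9). So the whole graph is one strongly connected component.

Yes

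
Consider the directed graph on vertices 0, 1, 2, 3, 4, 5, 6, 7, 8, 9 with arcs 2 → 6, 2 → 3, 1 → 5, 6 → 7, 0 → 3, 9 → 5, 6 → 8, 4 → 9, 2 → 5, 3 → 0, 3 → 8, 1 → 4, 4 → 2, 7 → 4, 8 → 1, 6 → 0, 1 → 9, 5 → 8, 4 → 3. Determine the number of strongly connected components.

{0, 1, 2, 3, 4, 5, 6, 7, 8, 9} are all mutually reachable — one SCC of size 10.
That gives 1 strongly connected component.

1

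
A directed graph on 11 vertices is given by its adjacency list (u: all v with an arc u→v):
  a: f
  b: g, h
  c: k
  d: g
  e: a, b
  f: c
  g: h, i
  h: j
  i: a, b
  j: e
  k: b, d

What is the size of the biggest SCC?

11

{a, b, c, d, e, f, g, h, i, j, k} are all mutually reachable — one SCC of size 11.
The largest has 11 vertices.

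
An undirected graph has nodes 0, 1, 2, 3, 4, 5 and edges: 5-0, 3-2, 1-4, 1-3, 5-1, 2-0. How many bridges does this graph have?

1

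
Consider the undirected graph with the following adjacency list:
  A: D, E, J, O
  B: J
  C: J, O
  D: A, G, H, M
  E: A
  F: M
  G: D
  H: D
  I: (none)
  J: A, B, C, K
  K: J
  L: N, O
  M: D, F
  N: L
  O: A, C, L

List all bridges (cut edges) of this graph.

A-D, A-E, B-J, D-G, D-H, D-M, F-M, J-K, L-N, L-O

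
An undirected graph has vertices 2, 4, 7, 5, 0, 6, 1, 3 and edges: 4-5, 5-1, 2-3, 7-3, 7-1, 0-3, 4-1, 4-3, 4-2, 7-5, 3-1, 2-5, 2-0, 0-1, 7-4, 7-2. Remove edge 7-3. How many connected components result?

2

7 and 3 are still connected via 7-4-3, so the component count stays at 2.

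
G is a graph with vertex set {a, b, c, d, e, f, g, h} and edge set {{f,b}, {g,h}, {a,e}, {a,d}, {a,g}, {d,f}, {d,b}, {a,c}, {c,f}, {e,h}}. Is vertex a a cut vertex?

Yes

Deleting a raises the number of components from 1 to 2, so a is a cut vertex.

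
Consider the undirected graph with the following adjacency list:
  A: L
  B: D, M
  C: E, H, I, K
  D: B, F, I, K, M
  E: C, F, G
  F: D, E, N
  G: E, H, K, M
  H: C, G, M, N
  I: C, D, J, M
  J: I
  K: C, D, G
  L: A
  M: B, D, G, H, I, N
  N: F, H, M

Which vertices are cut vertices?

Removing I increases the component count from 2 to 3, so I is a cut vertex.
By contrast removing C leaves 2 components; it is not a cut vertex. No other vertex is a cut vertex either.

I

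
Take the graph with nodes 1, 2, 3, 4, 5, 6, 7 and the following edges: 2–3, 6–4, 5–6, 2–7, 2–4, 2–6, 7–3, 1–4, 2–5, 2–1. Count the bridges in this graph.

0

The edges on the cycle 2-7-3-2 are not bridges since each lies on that cycle.
Every edge lies on some cycle, so there are no bridges.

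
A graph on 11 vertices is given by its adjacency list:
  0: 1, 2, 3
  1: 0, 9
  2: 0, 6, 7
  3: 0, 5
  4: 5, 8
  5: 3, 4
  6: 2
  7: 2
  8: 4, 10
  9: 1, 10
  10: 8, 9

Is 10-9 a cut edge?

No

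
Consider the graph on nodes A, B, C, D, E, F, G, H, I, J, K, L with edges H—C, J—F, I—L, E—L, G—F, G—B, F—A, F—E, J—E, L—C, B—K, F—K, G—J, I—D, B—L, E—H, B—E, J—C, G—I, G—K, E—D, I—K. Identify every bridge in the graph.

The edges on the cycle G-J-C-H-E-F-G are not bridges since each lies on that cycle.
But removing A—F disconnects A from F — this is a bridge.

A-F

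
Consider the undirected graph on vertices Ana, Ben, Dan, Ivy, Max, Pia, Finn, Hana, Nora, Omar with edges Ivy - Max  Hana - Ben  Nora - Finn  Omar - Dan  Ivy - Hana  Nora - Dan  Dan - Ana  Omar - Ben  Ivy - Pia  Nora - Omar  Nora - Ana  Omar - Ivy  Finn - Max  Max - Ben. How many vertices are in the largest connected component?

10

Starting from Ana we can reach Ana, Ben, Dan, Ivy, Max, Pia, Finn, Hana, Nora, Omar. That is one component of size 10.
The largest has 10 vertices.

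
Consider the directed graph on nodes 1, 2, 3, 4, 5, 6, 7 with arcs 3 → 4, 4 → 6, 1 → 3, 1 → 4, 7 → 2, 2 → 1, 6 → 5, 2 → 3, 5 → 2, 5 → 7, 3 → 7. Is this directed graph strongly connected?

Yes

From 6 we can reach every vertex (1, 2, 3, 4, 5, 6, 7), and every vertex can reach 6 (1, 2, 3, 4, 5, 6, 7). So the whole graph is one strongly connected component.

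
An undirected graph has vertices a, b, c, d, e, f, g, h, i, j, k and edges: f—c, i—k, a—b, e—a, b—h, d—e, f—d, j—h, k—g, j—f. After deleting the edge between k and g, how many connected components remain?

3

Before removal there are 2 components.
k—g is a bridge — removing it separates k's side from g's side.
After removal: 3 components.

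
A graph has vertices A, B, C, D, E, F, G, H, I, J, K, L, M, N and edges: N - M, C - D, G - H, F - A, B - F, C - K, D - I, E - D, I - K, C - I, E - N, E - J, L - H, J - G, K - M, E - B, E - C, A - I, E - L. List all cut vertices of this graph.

E

Removing E increases the component count from 1 to 2, so E is a cut vertex.
By contrast removing K leaves 1 component; it is not a cut vertex. No other vertex is a cut vertex either.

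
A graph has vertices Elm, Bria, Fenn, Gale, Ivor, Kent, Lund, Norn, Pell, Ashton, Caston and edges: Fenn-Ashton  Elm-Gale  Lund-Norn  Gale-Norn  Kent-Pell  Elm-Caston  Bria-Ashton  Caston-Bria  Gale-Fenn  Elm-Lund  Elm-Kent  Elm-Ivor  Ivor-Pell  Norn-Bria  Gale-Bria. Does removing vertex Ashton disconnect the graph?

Deleting Ashton leaves 1 component (was 1) (its neighbors Bria, Fenn remain connected to each other), so Ashton is not a cut vertex.

No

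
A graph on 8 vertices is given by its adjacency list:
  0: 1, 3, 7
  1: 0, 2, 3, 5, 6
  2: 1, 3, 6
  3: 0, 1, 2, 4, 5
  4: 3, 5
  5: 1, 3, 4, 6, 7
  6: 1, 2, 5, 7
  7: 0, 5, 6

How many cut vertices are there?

0

Removing 2, for instance, still leaves 1 component. No single vertex removal increases the component count — the graph has no articulation points.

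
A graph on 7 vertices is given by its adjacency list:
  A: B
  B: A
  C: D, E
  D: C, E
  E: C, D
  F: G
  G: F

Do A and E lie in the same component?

No

The component containing A is {A, B}, and E is not in it.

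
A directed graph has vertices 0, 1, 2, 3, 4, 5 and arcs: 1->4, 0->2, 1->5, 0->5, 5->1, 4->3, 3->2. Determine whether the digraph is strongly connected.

There is no directed path from 4 to 1, so the graph is not strongly connected.

No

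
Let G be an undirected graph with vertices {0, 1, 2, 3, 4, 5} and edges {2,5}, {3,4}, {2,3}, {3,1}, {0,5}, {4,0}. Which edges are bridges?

1-3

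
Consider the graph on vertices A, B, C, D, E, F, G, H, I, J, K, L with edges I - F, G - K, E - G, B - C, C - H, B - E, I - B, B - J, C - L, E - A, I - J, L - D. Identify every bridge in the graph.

The edges on the cycle I-B-J-I are not bridges since each lies on that cycle.
But removing L - D disconnects L from D; removing A - E disconnects A from E; removing C - H disconnects C from H; removing I - F disconnects I from F — these are bridges.
In total 9 edges are bridges.

A-E, B-C, B-E, C-H, C-L, D-L, E-G, F-I, G-K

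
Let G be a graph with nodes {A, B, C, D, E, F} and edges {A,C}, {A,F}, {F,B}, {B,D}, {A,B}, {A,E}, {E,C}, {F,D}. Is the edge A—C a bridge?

After removing A—C, the path A-E-C still connects them, so the edge is not a bridge.

No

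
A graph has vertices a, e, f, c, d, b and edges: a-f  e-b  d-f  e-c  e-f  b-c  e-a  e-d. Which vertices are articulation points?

e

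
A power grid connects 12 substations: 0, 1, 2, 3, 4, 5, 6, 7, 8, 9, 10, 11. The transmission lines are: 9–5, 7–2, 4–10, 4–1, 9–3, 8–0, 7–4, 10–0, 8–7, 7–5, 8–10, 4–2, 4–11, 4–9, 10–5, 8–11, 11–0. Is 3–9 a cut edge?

Removing 3–9 leaves no path between 3 and 9: the component count goes from 2 to 3. So it is a bridge.

Yes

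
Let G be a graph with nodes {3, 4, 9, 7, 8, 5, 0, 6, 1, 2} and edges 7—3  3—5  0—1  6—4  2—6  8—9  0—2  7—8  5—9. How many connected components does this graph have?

Starting from 3 we can reach 3, 5, 7, 8, 9. That is one component of size 5.
Starting from 0 we can reach 0, 1, 2, 4, 6. That is one component of size 5.
Total: 2 components.

2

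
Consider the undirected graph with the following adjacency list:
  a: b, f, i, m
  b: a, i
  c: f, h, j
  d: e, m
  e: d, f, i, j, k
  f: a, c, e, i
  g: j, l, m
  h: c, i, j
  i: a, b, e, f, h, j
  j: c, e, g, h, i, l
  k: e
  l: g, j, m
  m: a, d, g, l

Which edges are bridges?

The edges on the cycle j-e-d-m-a-f-i-j are not bridges since each lies on that cycle.
But removing k-e disconnects k from e — this is a bridge.

e-k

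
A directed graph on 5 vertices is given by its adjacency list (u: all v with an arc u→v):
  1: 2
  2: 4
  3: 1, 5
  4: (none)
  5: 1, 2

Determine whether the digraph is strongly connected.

No

There is no directed path from 1 to 3, so the graph is not strongly connected.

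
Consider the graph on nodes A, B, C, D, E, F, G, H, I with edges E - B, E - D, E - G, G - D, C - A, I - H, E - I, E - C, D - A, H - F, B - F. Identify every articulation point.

Removing E increases the component count from 1 to 2, so E is a cut vertex.
By contrast removing F leaves 1 component; it is not a cut vertex. No other vertex is a cut vertex either.

E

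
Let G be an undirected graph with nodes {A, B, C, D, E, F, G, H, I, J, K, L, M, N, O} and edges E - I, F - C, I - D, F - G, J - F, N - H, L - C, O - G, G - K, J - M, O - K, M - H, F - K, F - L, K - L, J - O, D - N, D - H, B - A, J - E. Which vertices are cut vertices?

J

Removing J increases the component count from 2 to 3, so J is a cut vertex.
By contrast removing D leaves 2 components; it is not a cut vertex. No other vertex is a cut vertex either.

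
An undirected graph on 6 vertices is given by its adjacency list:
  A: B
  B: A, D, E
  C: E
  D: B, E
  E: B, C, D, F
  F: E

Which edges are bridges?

The edges on the cycle E-D-B-E are not bridges since each lies on that cycle.
But removing B-A disconnects B from A; removing E-C disconnects E from C; removing E-F disconnects E from F — these are bridges.

A-B, C-E, E-F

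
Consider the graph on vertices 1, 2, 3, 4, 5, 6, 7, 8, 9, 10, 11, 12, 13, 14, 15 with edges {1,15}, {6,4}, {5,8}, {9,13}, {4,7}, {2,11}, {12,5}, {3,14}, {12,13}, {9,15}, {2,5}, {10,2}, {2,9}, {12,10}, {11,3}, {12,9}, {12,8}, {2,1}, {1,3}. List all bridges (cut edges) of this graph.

The edges on the cycle 2-1-3-11-2 are not bridges since each lies on that cycle.
But removing 4-7 disconnects 4 from 7; removing 6-4 disconnects 6 from 4; removing 14-3 disconnects 14 from 3 — these are bridges.

14-3, 4-6, 4-7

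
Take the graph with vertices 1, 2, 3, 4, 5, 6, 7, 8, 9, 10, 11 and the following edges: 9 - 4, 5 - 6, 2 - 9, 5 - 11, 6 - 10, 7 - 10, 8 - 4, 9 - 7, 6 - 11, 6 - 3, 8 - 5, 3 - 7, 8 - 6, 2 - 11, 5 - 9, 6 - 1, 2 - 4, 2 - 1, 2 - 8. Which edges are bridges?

The edges on the cycle 8-5-11-6-8 are not bridges since each lies on that cycle.
Every edge lies on some cycle, so there are no bridges.

none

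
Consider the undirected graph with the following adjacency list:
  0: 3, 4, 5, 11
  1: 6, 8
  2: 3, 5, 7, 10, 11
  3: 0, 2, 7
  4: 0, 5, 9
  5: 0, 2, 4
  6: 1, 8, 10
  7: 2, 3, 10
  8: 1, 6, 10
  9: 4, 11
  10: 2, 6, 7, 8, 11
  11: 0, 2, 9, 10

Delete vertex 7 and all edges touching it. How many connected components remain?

With 7 gone, the remaining components are: {0, 1, 2, 3, 4, 5, 6, 8, 9, 10, 11}.
That is 1 component.

1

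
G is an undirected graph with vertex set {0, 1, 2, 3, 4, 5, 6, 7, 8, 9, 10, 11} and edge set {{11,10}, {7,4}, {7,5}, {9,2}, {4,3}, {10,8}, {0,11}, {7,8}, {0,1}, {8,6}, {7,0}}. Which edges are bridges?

The edges on the cycle 7-0-11-10-8-7 are not bridges since each lies on that cycle.
But removing 7-4 disconnects 7 from 4; removing 8-6 disconnects 8 from 6; removing 4-3 disconnects 4 from 3; removing 1-0 disconnects 1 from 0 — these are bridges.
In total 6 edges are bridges.

0-1, 2-9, 3-4, 4-7, 5-7, 6-8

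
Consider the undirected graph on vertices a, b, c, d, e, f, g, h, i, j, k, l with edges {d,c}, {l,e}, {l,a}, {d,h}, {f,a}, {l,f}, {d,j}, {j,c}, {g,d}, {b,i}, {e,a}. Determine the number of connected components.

k is isolated — a component by itself.
Starting from b we can reach b, i. That is one component of size 2.
Starting from a we can reach a, e, f, l. That is one component of size 4.
Starting from c we can reach c, d, g, h, j. That is one component of size 5.
Total: 4 components.

4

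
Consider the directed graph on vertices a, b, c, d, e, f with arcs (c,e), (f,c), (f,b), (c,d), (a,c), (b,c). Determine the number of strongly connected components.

6

{e} is an SCC by itself.
{d} is an SCC by itself.
{b} is an SCC by itself.
{c} is an SCC by itself.
{f} is an SCC by itself.
(and 1 more singleton SCC)
That gives 6 strongly connected components.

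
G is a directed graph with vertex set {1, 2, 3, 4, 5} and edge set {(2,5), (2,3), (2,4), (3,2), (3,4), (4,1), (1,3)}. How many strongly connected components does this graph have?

{1, 2, 3, 4} are all mutually reachable — one SCC of size 4.
{5} is an SCC by itself.
That gives 2 strongly connected components.

2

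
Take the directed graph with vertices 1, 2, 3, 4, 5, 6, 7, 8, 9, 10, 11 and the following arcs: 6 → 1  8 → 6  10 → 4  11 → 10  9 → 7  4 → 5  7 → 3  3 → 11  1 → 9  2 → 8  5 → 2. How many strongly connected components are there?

1

{1, 2, 3, 4, 5, 6, 7, 8, 9, 10, 11} are all mutually reachable — one SCC of size 11.
That gives 1 strongly connected component.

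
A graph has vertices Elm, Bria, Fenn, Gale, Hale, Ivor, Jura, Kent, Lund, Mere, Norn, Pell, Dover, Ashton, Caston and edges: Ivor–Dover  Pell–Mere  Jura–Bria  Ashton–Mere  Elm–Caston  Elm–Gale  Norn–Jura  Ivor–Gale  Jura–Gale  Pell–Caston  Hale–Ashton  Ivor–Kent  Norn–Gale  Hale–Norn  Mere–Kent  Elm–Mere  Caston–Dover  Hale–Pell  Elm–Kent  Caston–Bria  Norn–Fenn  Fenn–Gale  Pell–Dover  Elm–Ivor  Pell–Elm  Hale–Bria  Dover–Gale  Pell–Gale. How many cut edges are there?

0

The edges on the cycle Norn-Fenn-Gale-Jura-Norn are not bridges since each lies on that cycle.
Every edge lies on some cycle, so there are no bridges.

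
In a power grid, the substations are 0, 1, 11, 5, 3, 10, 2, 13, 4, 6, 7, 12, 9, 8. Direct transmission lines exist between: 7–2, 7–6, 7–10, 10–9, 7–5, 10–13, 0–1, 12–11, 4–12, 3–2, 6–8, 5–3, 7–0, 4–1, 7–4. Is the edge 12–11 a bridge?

Removing 12–11 leaves no path between 12 and 11: the component count goes from 1 to 2. So it is a bridge.

Yes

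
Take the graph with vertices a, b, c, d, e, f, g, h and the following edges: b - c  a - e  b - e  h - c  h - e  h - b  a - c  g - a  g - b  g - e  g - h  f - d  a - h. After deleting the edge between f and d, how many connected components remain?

3

Before removal there are 2 components.
f - d is a bridge — removing it separates f's side from d's side.
After removal: 3 components.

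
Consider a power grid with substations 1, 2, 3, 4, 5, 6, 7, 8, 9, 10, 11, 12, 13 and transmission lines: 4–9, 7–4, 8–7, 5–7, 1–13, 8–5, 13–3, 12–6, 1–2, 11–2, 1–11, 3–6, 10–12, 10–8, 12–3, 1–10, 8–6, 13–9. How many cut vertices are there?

1

Removing 1 increases the component count from 1 to 2, so 1 is a cut vertex.
By contrast removing 12 leaves 1 component; it is not a cut vertex. No other vertex is a cut vertex either.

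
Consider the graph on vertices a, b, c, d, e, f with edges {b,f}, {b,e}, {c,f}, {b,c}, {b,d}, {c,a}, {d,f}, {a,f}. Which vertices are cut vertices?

b

Removing b increases the component count from 1 to 2, so b is a cut vertex.
By contrast removing a leaves 1 component; it is not a cut vertex. No other vertex is a cut vertex either.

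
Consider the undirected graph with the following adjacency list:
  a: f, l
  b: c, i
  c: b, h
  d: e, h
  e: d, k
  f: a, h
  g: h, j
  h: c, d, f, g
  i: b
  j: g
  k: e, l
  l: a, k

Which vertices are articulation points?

Removing b increases the component count from 1 to 2, so b is a cut vertex.
Removing c increases the component count from 1 to 2, so c is a cut vertex.
Removing g increases the component count from 1 to 2, so g is a cut vertex.
Likewise h is a cut vertex.
By contrast removing l leaves 1 component; it is not a cut vertex. No other vertex is a cut vertex either.

b, c, g, h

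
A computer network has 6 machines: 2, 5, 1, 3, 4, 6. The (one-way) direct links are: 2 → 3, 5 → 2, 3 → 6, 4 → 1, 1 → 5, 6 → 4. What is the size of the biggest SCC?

6

{1, 2, 3, 4, 5, 6} are all mutually reachable — one SCC of size 6.
The largest has 6 vertices.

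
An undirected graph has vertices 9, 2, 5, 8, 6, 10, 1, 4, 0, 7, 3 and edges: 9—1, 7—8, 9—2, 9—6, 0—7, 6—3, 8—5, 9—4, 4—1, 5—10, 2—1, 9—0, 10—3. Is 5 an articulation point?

Deleting 5 leaves 1 component (was 1) (its neighbors 8, 10 remain connected to each other), so 5 is not a cut vertex.

No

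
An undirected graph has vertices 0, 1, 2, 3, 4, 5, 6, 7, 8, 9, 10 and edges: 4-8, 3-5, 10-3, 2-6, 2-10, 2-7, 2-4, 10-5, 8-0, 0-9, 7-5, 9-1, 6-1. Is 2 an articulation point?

Yes

Deleting 2 raises the number of components from 1 to 2, so 2 is a cut vertex.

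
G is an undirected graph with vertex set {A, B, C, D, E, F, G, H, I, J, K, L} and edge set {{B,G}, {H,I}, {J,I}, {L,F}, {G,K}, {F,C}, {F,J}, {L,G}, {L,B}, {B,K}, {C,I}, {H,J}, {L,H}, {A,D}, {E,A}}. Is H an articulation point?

No

Deleting H leaves 2 components (was 2), so H is not a cut vertex.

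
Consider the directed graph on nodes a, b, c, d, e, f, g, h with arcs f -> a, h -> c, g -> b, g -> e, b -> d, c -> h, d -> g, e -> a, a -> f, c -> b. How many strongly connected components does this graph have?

{b, d, g} are all mutually reachable — one SCC of size 3.
{c, h} are all mutually reachable — one SCC of size 2.
{a, f} are all mutually reachable — one SCC of size 2.
{e} is an SCC by itself.
That gives 4 strongly connected components.

4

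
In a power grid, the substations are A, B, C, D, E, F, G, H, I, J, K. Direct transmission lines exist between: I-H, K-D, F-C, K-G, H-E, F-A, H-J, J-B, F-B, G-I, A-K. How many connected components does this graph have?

Starting from A we can reach A, B, C, D, E, F, G, H, I, J, K. That is one component of size 11.
Total: 1 component.

1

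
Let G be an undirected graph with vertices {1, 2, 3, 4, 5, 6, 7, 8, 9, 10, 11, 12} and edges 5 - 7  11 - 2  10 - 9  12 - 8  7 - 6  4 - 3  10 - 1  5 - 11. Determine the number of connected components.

4

Starting from 3 we can reach 3, 4. That is one component of size 2.
Starting from 8 we can reach 8, 12. That is one component of size 2.
Starting from 1 we can reach 1, 9, 10. That is one component of size 3.
Starting from 2 we can reach 2, 5, 6, 7, 11. That is one component of size 5.
Total: 4 components.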